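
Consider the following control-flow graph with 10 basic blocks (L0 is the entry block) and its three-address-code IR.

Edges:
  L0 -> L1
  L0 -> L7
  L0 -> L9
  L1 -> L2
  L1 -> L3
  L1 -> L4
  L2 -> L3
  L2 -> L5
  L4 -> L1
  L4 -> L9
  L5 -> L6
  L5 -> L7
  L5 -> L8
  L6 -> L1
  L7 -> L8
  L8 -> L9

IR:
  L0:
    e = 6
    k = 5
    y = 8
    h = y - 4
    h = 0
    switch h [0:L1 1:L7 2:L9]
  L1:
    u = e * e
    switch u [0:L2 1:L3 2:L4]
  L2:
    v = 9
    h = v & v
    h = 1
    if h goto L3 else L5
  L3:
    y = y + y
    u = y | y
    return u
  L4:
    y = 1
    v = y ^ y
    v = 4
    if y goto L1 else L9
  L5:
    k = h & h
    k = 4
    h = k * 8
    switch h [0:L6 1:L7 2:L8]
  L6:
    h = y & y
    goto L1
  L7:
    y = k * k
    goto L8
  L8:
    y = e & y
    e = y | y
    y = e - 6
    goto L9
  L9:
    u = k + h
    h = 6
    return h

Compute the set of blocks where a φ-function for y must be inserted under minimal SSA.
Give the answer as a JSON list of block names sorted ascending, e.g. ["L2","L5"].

Answer: ["L1", "L7", "L8", "L9"]

Derivation:
idom tree: L1←L0 L2←L1 L3←L1 L4←L1 L5←L2 L6←L5 L7←L0 L8←L0 L9←L0
Dom∩ at merges:
  L1: preds {L0,L4,L6}: {L0} ∩ {L0,L1,L4} ∩ {L0,L1,L2,L5,L6} = {L0}; idom=L0
  L3: preds {L1,L2}: {L0,L1} ∩ {L0,L1,L2} = {L0,L1}; idom=L1
  L7: preds {L0,L5}: {L0} ∩ {L0,L1,L2,L5} = {L0}; idom=L0
  L8: preds {L5,L7}: {L0,L1,L2,L5} ∩ {L0,L7} = {L0}; idom=L0
  L9: preds {L0,L4,L8}: {L0} ∩ {L0,L1,L4} ∩ {L0,L8} = {L0}; idom=L0

DF walk-up:
  L1←L0: walk · to L0
  L1←L4: walk L4→L1 to L0
  L1←L6: walk L6→L5→L2→L1 to L0
  L3←L1: walk · to L1
  L3←L2: walk L2 to L1
  L7←L0: walk · to L0
  L7←L5: walk L5→L2→L1 to L0
  L8←L5: walk L5→L2→L1 to L0
  L8←L7: walk L7 to L0
  L9←L0: walk · to L0
  L9←L4: walk L4→L1 to L0
  L9←L8: walk L8 to L0
  L0: DF=∅
  L1: DF={L1,L7,L8,L9}
  L2: DF={L1,L3,L7,L8}
  L3: DF=∅
  L4: DF={L1,L9}
  L5: DF={L1,L7,L8}
  L6: DF={L1}
  L7: DF={L8}
  L8: DF={L9}
  L9: DF=∅

φ for y: defs {L0,L3,L4,L7,L8}
  DF⁺ = {L1,L7,L8,L9}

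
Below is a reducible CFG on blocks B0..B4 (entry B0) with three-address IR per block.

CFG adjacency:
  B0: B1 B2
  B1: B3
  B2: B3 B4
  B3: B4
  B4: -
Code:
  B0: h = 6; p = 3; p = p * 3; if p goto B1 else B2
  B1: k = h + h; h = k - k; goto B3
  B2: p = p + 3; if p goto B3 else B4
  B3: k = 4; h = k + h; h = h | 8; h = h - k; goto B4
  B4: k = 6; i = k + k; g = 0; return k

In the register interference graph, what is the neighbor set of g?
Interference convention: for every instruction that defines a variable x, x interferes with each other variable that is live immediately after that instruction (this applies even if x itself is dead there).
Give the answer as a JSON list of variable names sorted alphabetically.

Answer: ["k"]

Derivation:
Per-block:
  B0: def={h,p} ue=∅
  B1: def={h,k} ue={h}
  B2: def={p} ue={p}
  B3: def={h,k} ue={h}
  B4: def={g,i,k} ue=∅

Backward fixpoint:
  live B0: ∅→{h,p}
  live B1: {h}→{h}
  live B2: {h,p}→{h}
  live B3: {h}→∅
  live B4: ∅→∅

Interfere edges:
  g↔{k}
  h↔{k,p}
  i↔{k}
  k↔{g,h,i}
  p↔{h}

N(g) = ["k"]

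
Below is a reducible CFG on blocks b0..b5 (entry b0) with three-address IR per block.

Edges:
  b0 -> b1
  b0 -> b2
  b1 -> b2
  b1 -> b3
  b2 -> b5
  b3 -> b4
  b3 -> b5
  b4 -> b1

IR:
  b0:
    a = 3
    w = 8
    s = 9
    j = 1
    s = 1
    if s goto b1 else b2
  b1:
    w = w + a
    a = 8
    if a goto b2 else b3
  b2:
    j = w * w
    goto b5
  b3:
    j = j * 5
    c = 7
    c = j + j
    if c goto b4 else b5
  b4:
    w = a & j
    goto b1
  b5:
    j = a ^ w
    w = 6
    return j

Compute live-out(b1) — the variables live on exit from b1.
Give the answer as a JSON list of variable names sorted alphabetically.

Answer: ["a", "j", "w"]

Working:
def/use:
  b0: def={a,j,s,w} ue=∅
  b1: def={a,w} ue={a,w}
  b2: def={j} ue={w}
  b3: def={c,j} ue={j}
  b4: def={w} ue={a,j}
  b5: def={j,w} ue={a,w}

Live sets:
  b0 li=∅ lo={a,j,w}
  b1 li={a,j,w} lo={a,j,w}
  b2 li={a,w} lo={a,w}
  b3 li={a,j,w} lo={a,j,w}
  b4 li={a,j} lo={a,j,w}
  b5 li={a,w} lo=∅

live-out(b1) = ["a", "j", "w"]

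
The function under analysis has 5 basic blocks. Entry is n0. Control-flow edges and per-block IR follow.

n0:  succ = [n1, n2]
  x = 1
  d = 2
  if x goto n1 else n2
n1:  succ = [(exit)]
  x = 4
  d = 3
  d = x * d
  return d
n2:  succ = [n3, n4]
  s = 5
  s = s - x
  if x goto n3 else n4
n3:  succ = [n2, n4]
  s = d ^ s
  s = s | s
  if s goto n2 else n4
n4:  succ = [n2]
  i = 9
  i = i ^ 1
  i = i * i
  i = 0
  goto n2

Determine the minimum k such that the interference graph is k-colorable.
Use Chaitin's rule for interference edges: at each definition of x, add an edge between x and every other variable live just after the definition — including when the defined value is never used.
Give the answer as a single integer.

Block summaries:
  n0: {d,x} / ∅
  n1: {d,x} / ∅
  n2: {s} / {x}
  n3: {s} / {d,s}
  n4: {i} / ∅

Backward fixpoint:
  n0: in=∅ out={d,x}
  n1: in=∅ out=∅
  n2: in={d,x} out={d,s,x}
  n3: in={d,s,x} out={d,x}
  n4: in={d,x} out={d,x}

Interference:
  d — {i,s,x}
  i — {d,x}
  s — {d,x}
  x — {d,i,s}

Colouring:
  clique {d,i,x} ⇒ need ≥ 3
  assign d→R0 i→R2 s→R2 x→R1 — no edge inside a register ⇒ χ ≤ 3
  χ = 3

Answer: 3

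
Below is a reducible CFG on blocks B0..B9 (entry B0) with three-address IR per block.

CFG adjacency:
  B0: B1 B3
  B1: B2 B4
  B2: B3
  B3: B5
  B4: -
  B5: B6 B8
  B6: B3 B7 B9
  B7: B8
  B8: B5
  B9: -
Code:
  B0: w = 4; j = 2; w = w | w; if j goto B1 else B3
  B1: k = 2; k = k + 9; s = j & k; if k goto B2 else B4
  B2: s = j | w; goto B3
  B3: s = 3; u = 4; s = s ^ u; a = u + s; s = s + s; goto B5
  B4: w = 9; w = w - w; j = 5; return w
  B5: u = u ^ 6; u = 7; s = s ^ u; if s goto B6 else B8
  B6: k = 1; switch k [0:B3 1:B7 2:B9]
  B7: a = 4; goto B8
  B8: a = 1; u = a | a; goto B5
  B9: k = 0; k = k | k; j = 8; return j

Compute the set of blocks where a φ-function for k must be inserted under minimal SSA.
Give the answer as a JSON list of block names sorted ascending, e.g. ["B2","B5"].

Answer: ["B3", "B5", "B8"]

Derivation:
idom tree: B1←B0 B2←B1 B3←B0 B4←B1 B5←B3 B6←B5 B7←B6 B8←B5 B9←B6
Dom at joins:
  B3: preds {B0,B2,B6}: {B0} ∩ {B0,B1,B2} ∩ {B0,B3,B5,B6} = {B0}; idom=B0
  B5: preds {B3,B8}: {B0,B3} ∩ {B0,B3,B5,B8} = {B0,B3}; idom=B3
  B8: preds {B5,B7}: {B0,B3,B5} ∩ {B0,B3,B5,B6,B7} = {B0,B3,B5}; idom=B5

DF walk-up:
  B3←B0: walk · to B0
  B3←B2: walk B2→B1 to B0
  B3←B6: walk B6→B5→B3 to B0
  B5←B3: walk · to B3
  B5←B8: walk B8→B5 to B3
  B8←B5: walk · to B5
  B8←B7: walk B7→B6 to B5
  B0: DF=∅
  B1: DF={B3}
  B2: DF={B3}
  B3: DF={B3}
  B4: DF=∅
  B5: DF={B3,B5}
  B6: DF={B3,B8}
  B7: DF={B8}
  B8: DF={B5}
  B9: DF=∅

φ for k: defs {B1,B6,B9}
  DF⁺ = {B3,B5,B8}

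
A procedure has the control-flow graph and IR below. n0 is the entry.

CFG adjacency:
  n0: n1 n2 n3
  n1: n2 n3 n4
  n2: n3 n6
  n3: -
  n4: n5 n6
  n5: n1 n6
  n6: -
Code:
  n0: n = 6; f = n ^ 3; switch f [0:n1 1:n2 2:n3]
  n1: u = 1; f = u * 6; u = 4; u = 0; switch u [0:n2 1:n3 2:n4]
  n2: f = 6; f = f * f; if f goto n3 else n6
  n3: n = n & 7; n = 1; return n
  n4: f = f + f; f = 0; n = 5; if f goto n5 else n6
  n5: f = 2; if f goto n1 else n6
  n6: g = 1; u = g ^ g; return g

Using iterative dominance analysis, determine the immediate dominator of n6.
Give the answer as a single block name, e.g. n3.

Answer: n0

Derivation:
idom tree: n1←n0 n2←n0 n3←n0 n4←n1 n5←n4 n6←n0
Dom at joins:
  n1: preds {n0,n5}: {n0} ∩ {n0,n1,n4,n5} = {n0}; idom=n0
  n2: preds {n0,n1}: {n0} ∩ {n0,n1} = {n0}; idom=n0
  n3: preds {n0,n1,n2}: {n0} ∩ {n0,n1} ∩ {n0,n2} = {n0}; idom=n0
  n6: preds {n2,n4,n5}: {n0,n2} ∩ {n0,n1,n4} ∩ {n0,n1,n4,n5} = {n0}; idom=n0

idom(n6) = n0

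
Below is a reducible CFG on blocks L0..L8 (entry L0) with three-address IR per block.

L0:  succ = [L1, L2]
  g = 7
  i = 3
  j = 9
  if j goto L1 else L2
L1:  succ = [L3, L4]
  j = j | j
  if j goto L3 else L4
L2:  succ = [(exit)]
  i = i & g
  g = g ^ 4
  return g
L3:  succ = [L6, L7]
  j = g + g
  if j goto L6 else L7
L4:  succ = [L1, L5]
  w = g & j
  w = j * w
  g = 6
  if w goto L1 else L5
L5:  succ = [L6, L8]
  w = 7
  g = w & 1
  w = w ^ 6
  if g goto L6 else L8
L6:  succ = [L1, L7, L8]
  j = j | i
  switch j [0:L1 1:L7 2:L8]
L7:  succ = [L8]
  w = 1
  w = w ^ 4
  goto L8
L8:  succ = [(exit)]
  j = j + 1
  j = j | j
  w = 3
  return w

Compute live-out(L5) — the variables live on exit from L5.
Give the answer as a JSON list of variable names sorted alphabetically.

Answer: ["g", "i", "j"]

Derivation:
def/use:
  L0: def={g,i,j} ue=∅
  L1: def={j} ue={j}
  L2: def={g,i} ue={g,i}
  L3: def={j} ue={g}
  L4: def={g,w} ue={g,j}
  L5: def={g,w} ue=∅
  L6: def={j} ue={i,j}
  L7: def={w} ue=∅
  L8: def={j,w} ue={j}

Live sets:
  live L0: ∅→{g,i,j}
  live L1: {g,i,j}→{g,i,j}
  live L2: {g,i}→∅
  live L3: {g,i}→{g,i,j}
  live L4: {g,i,j}→{g,i,j}
  live L5: {i,j}→{g,i,j}
  live L6: {g,i,j}→{g,i,j}
  live L7: {j}→{j}
  live L8: {j}→∅

live-out(L5) = ["g", "i", "j"]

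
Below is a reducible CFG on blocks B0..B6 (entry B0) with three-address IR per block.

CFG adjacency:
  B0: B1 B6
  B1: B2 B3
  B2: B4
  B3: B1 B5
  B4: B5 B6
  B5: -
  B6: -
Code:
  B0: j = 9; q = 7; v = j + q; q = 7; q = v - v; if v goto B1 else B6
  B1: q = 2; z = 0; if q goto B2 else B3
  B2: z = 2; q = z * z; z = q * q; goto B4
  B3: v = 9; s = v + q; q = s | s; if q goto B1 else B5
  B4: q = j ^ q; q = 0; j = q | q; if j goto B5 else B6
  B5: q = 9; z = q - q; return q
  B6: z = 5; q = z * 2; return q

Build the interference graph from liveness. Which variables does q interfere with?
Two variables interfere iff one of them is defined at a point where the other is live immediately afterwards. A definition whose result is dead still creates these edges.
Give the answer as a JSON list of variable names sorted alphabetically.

Answer: ["j", "v", "z"]

Derivation:
def/use:
  B0: def={j,q,v} ue=∅
  B1: def={q,z} ue=∅
  B2: def={q,z} ue=∅
  B3: def={q,s,v} ue={q}
  B4: def={j,q} ue={j,q}
  B5: def={q,z} ue=∅
  B6: def={q,z} ue=∅

Backward fixpoint:
  live B0: ∅→{j}
  live B1: {j}→{j,q}
  live B2: {j}→{j,q}
  live B3: {j,q}→{j}
  live B4: {j,q}→∅
  live B5: ∅→∅
  live B6: ∅→∅

Conflict graph:
  j: {q,s,v,z}
  q: {j,v,z}
  s: {j}
  v: {j,q}
  z: {j,q}

N(q) = ["j", "v", "z"]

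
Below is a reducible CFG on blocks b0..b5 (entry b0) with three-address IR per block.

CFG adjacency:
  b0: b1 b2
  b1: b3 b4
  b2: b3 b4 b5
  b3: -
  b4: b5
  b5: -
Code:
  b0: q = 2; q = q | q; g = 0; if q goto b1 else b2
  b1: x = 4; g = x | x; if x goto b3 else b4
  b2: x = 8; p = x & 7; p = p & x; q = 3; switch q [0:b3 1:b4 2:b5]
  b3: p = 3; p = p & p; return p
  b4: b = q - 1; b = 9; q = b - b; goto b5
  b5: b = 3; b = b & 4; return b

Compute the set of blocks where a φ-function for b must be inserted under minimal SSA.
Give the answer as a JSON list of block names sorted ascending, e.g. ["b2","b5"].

idom tree: b1←b0 b2←b0 b3←b0 b4←b0 b5←b0
Dom at joins:
  b3: preds {b1,b2}: {b0,b1} ∩ {b0,b2} = {b0}; idom=b0
  b4: preds {b1,b2}: {b0,b1} ∩ {b0,b2} = {b0}; idom=b0
  b5: preds {b2,b4}: {b0,b2} ∩ {b0,b4} = {b0}; idom=b0

Frontier:
  b3←b1: walk b1 to b0
  b3←b2: walk b2 to b0
  b4←b1: walk b1 to b0
  b4←b2: walk b2 to b0
  b5←b2: walk b2 to b0
  b5←b4: walk b4 to b0
  b0: DF=∅
  b1: DF={b3,b4}
  b2: DF={b3,b4,b5}
  b3: DF=∅
  b4: DF={b5}
  b5: DF=∅

φ for b: defs {b4,b5}
  DF⁺ = {b5}

Answer: ["b5"]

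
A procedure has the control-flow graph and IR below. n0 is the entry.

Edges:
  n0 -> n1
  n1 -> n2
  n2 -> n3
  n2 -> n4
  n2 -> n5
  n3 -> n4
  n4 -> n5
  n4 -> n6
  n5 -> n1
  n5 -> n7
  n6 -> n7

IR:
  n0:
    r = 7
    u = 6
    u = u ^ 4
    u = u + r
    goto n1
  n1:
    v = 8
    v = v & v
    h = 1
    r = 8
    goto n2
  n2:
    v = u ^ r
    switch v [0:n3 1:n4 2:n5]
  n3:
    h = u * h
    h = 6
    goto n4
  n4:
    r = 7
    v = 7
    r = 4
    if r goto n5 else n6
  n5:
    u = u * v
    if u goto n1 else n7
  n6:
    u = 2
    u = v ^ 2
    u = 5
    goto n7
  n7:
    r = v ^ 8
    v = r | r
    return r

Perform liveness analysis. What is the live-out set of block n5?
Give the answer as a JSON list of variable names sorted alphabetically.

Per-block:
  n0: {r,u} / ∅
  n1: {h,r,v} / ∅
  n2: {v} / {r,u}
  n3: {h} / {h,u}
  n4: {r,v} / ∅
  n5: {u} / {u,v}
  n6: {u} / {v}
  n7: {r,v} / {v}

Live sets:
  n0: in=∅ out={u}
  n1: in={u} out={h,r,u}
  n2: in={h,r,u} out={h,u,v}
  n3: in={h,u} out={u}
  n4: in={u} out={u,v}
  n5: in={u,v} out={u,v}
  n6: in={v} out={v}
  n7: in={v} out=∅

live-out(n5) = ["u", "v"]

Answer: ["u", "v"]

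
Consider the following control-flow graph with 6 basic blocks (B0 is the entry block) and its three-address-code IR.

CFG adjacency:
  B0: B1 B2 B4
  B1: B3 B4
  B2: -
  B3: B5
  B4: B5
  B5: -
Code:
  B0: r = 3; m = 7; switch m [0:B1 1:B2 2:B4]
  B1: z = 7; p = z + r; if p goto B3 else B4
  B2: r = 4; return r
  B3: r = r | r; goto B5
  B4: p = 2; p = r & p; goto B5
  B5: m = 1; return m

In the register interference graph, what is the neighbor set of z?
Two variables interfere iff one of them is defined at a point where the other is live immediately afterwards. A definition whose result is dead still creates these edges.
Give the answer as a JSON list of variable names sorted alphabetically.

Answer: ["r"]

Analysis:
Block summaries:
  B0: {m,r} / ∅
  B1: {p,z} / {r}
  B2: {r} / ∅
  B3: {r} / {r}
  B4: {p} / {r}
  B5: {m} / ∅

Live sets:
  live B0: ∅→{r}
  live B1: {r}→{r}
  live B2: ∅→∅
  live B3: {r}→∅
  live B4: {r}→∅
  live B5: ∅→∅

Conflict graph:
  m↔{r}
  p↔{r}
  r↔{m,p,z}
  z↔{r}

N(z) = ["r"]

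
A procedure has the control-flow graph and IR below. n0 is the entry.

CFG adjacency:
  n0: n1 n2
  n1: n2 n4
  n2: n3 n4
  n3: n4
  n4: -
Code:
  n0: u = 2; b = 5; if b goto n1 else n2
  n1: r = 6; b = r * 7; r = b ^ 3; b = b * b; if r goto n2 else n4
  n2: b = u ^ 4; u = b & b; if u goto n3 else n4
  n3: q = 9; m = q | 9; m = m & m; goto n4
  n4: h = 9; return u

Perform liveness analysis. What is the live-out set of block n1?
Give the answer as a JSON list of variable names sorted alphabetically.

Answer: ["u"]

Analysis:
def/use:
  n0: {b,u} / ∅
  n1: {b,r} / ∅
  n2: {b,u} / {u}
  n3: {m,q} / ∅
  n4: {h} / {u}

Live sets:
  live n0: ∅→{u}
  live n1: {u}→{u}
  live n2: {u}→{u}
  live n3: {u}→{u}
  live n4: {u}→∅

live-out(n1) = ["u"]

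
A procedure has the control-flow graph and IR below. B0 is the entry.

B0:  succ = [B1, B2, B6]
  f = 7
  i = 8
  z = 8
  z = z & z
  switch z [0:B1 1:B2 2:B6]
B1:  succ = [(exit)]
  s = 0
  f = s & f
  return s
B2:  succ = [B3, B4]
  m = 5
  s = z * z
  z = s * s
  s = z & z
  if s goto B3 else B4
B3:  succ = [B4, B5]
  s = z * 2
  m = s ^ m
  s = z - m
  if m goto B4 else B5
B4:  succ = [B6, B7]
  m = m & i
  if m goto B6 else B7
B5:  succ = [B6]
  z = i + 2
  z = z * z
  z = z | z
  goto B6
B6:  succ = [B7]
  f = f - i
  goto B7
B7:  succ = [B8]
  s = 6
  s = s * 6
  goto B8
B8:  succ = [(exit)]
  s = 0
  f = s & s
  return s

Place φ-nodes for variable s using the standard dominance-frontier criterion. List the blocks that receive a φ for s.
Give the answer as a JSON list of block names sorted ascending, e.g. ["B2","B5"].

Answer: ["B4", "B6", "B7"]

Analysis:
idom tree: B1←B0 B2←B0 B3←B2 B4←B2 B5←B3 B6←B0 B7←B0 B8←B7
Join-block Dom:
  B4: preds {B2,B3}: {B0,B2} ∩ {B0,B2,B3} = {B0,B2}; idom=B2
  B6: preds {B0,B4,B5}: {B0} ∩ {B0,B2,B4} ∩ {B0,B2,B3,B5} = {B0}; idom=B0
  B7: preds {B4,B6}: {B0,B2,B4} ∩ {B0,B6} = {B0}; idom=B0

Frontier:
  B4←B2: walk · to B2
  B4←B3: walk B3 to B2
  B6←B0: walk · to B0
  B6←B4: walk B4→B2 to B0
  B6←B5: walk B5→B3→B2 to B0
  B7←B4: walk B4→B2 to B0
  B7←B6: walk B6 to B0
  DF(B0)=∅
  DF(B1)=∅
  DF(B2)={B6,B7}
  DF(B3)={B4,B6}
  DF(B4)={B6,B7}
  DF(B5)={B6}
  DF(B6)={B7}
  DF(B7)=∅
  DF(B8)=∅

φ for s: defs {B1,B2,B3,B7,B8}
  DF⁺ = {B4,B6,B7}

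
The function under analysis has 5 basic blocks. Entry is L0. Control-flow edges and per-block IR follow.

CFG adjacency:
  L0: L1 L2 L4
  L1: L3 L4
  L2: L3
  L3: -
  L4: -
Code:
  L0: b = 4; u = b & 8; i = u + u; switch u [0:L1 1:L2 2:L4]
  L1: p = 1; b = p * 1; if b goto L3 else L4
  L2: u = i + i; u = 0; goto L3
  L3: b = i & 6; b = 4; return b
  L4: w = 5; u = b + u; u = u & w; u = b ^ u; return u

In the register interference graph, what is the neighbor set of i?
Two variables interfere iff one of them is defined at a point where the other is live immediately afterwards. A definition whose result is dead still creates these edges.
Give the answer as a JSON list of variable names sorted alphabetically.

Answer: ["b", "p", "u"]

Analysis:
Per-block:
  L0: {b,i,u} / ∅
  L1: {b,p} / ∅
  L2: {u} / {i}
  L3: {b} / {i}
  L4: {u,w} / {b,u}

Liveness:
  L0 li=∅ lo={b,i,u}
  L1 li={i,u} lo={b,i,u}
  L2 li={i} lo={i}
  L3 li={i} lo=∅
  L4 li={b,u} lo=∅

Interference:
  b: {i,u,w}
  i: {b,p,u}
  p: {i,u}
  u: {b,i,p,w}
  w: {b,u}

N(i) = ["b", "p", "u"]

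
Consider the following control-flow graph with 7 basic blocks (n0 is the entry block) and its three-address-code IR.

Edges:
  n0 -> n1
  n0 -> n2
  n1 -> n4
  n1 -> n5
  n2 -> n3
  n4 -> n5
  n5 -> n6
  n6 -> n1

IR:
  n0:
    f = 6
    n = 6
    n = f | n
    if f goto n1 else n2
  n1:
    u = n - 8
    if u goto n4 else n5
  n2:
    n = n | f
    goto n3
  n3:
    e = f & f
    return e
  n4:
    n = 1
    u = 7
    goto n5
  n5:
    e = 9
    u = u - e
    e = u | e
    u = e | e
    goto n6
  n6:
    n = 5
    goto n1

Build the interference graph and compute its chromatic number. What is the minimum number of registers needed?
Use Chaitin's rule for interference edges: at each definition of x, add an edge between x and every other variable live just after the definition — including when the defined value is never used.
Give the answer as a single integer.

Block summaries:
  n0: {f,n} / ∅
  n1: {u} / {n}
  n2: {n} / {f,n}
  n3: {e} / {f}
  n4: {n,u} / ∅
  n5: {e,u} / {u}
  n6: {n} / ∅

Backward fixpoint:
  n0: in=∅ out={f,n}
  n1: in={n} out={u}
  n2: in={f,n} out={f}
  n3: in={f} out=∅
  n4: in=∅ out={u}
  n5: in={u} out=∅
  n6: in=∅ out={n}

Interfere edges:
  e: {u}
  f: {n}
  n: {f}
  u: {e}

Colouring:
  clique {e,u} ⇒ need ≥ 2
  2-colouring: r0={e,f}  r1={n,u}
  χ = 2

Answer: 2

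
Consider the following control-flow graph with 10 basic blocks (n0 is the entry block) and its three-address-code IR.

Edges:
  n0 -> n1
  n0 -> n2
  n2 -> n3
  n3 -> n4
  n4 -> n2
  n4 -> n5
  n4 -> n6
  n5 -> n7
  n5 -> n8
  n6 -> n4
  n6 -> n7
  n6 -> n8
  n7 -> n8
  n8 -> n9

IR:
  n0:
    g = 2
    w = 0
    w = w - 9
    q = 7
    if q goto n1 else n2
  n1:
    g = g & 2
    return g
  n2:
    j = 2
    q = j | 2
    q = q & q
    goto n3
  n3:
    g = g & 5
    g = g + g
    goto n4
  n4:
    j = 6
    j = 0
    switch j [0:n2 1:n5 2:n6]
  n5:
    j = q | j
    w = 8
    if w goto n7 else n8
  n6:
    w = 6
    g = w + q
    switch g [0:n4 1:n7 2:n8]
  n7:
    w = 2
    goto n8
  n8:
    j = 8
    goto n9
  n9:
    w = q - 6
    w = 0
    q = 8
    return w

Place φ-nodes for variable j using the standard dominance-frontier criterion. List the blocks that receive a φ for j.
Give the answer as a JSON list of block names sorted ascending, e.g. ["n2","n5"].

Answer: ["n2", "n4", "n7", "n8"]

Derivation:
idom tree: n1←n0 n2←n0 n3←n2 n4←n3 n5←n4 n6←n4 n7←n4 n8←n4 n9←n8
Join-block Dom:
  n2: preds {n0,n4}: {n0} ∩ {n0,n2,n3,n4} = {n0}; idom=n0
  n4: preds {n3,n6}: {n0,n2,n3} ∩ {n0,n2,n3,n4,n6} = {n0,n2,n3}; idom=n3
  n7: preds {n5,n6}: {n0,n2,n3,n4,n5} ∩ {n0,n2,n3,n4,n6} = {n0,n2,n3,n4}; idom=n4
  n8: preds {n5,n6,n7}: {n0,n2,n3,n4,n5} ∩ {n0,n2,n3,n4,n6} ∩ {n0,n2,n3,n4,n7} = {n0,n2,n3,n4}; idom=n4

DF walk-up:
  n2←n0: walk · to n0
  n2←n4: walk n4→n3→n2 to n0
  n4←n3: walk · to n3
  n4←n6: walk n6→n4 to n3
  n7←n5: walk n5 to n4
  n7←n6: walk n6 to n4
  n8←n5: walk n5 to n4
  n8←n6: walk n6 to n4
  n8←n7: walk n7 to n4
  n0: DF=∅
  n1: DF=∅
  n2: DF={n2}
  n3: DF={n2}
  n4: DF={n2,n4}
  n5: DF={n7,n8}
  n6: DF={n4,n7,n8}
  n7: DF={n8}
  n8: DF=∅
  n9: DF=∅

φ for j: defs {n2,n4,n5,n8}
  DF⁺ = {n2,n4,n7,n8}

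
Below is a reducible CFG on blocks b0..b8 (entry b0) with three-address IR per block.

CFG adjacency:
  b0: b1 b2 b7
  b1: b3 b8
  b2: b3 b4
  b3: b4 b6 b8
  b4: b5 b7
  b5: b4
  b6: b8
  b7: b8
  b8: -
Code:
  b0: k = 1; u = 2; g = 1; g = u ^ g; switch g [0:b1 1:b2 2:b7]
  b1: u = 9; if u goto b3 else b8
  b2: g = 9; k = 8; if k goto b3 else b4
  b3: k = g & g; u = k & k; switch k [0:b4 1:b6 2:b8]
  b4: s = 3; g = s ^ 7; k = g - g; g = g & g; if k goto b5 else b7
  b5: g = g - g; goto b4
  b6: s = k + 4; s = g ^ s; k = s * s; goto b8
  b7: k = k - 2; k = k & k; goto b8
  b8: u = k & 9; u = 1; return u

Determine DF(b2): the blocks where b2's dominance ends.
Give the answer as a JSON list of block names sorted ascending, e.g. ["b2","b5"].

idom tree: b1←b0 b2←b0 b3←b0 b4←b0 b5←b4 b6←b3 b7←b0 b8←b0
Dom∩ at merges:
  b3: preds {b1,b2}: {b0,b1} ∩ {b0,b2} = {b0}; idom=b0
  b4: preds {b2,b3,b5}: {b0,b2} ∩ {b0,b3} ∩ {b0,b4,b5} = {b0}; idom=b0
  b7: preds {b0,b4}: {b0} ∩ {b0,b4} = {b0}; idom=b0
  b8: preds {b1,b3,b6,b7}: {b0,b1} ∩ {b0,b3} ∩ {b0,b3,b6} ∩ {b0,b7} = {b0}; idom=b0

DF derivation:
  join b3 pred b1: b1 stop@b0
  join b3 pred b2: b2 stop@b0
  join b4 pred b2: b2 stop@b0
  join b4 pred b3: b3 stop@b0
  join b4 pred b5: b5→b4 stop@b0
  join b7 pred b0: · stop@b0
  join b7 pred b4: b4 stop@b0
  join b8 pred b1: b1 stop@b0
  join b8 pred b3: b3 stop@b0
  join b8 pred b6: b6→b3 stop@b0
  join b8 pred b7: b7 stop@b0
  b0 → ∅
  b1 → {b3,b8}
  b2 → {b3,b4}
  b3 → {b4,b8}
  b4 → {b4,b7}
  b5 → {b4}
  b6 → {b8}
  b7 → {b8}
  b8 → ∅

DF(b2) = ["b3", "b4"]

Answer: ["b3", "b4"]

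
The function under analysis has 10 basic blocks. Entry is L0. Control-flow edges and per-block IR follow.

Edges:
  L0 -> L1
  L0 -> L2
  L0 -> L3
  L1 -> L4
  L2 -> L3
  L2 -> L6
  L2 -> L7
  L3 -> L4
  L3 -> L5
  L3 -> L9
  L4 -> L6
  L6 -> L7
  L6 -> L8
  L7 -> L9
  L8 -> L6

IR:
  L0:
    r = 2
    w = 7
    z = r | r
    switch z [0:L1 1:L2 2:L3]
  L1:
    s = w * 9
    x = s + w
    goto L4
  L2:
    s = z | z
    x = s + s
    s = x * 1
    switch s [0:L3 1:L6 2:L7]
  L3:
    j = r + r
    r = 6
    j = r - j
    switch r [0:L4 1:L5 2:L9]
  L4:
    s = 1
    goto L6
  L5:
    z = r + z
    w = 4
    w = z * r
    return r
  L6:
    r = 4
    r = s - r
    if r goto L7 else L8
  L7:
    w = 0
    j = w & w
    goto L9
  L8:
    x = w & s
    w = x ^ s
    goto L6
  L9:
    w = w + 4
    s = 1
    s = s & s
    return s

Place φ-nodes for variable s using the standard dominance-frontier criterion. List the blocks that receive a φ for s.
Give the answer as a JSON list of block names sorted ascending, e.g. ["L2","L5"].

idom tree: L1←L0 L2←L0 L3←L0 L4←L0 L5←L3 L6←L0 L7←L0 L8←L6 L9←L0
Dom∩ at merges:
  L3: preds {L0,L2}: {L0} ∩ {L0,L2} = {L0}; idom=L0
  L4: preds {L1,L3}: {L0,L1} ∩ {L0,L3} = {L0}; idom=L0
  L6: preds {L2,L4,L8}: {L0,L2} ∩ {L0,L4} ∩ {L0,L6,L8} = {L0}; idom=L0
  L7: preds {L2,L6}: {L0,L2} ∩ {L0,L6} = {L0}; idom=L0
  L9: preds {L3,L7}: {L0,L3} ∩ {L0,L7} = {L0}; idom=L0

DF derivation:
  L3←L0: walk · to L0
  L3←L2: walk L2 to L0
  L4←L1: walk L1 to L0
  L4←L3: walk L3 to L0
  L6←L2: walk L2 to L0
  L6←L4: walk L4 to L0
  L6←L8: walk L8→L6 to L0
  L7←L2: walk L2 to L0
  L7←L6: walk L6 to L0
  L9←L3: walk L3 to L0
  L9←L7: walk L7 to L0
  L0 → ∅
  L1 → {L4}
  L2 → {L3,L6,L7}
  L3 → {L4,L9}
  L4 → {L6}
  L5 → ∅
  L6 → {L6,L7}
  L7 → {L9}
  L8 → {L6}
  L9 → ∅

φ for s: defs {L1,L2,L4,L9}
  DF⁺ = {L3,L4,L6,L7,L9}

Answer: ["L3", "L4", "L6", "L7", "L9"]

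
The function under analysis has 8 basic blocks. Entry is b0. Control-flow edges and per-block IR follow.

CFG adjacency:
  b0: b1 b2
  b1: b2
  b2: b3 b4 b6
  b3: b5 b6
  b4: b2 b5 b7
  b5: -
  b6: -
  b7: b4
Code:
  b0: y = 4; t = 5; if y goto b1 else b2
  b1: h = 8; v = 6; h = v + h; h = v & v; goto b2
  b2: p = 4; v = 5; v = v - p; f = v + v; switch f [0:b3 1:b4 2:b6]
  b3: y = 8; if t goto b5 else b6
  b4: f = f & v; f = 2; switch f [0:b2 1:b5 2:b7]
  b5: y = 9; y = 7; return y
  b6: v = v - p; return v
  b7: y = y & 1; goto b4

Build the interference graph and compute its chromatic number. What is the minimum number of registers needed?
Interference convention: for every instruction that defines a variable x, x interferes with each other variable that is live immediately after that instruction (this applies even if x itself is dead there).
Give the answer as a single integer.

Answer: 5

Working:
Block summaries:
  b0 def {t,y} use ∅
  b1 def {h,v} use ∅
  b2 def {f,p,v} use ∅
  b3 def {y} use {t}
  b4 def {f} use {f,v}
  b5 def {y} use ∅
  b6 def {v} use {p,v}
  b7 def {y} use {y}

Live sets:
  b0 li=∅ lo={t,y}
  b1 li={t,y} lo={t,y}
  b2 li={t,y} lo={f,p,t,v,y}
  b3 li={p,t,v} lo={p,v}
  b4 li={f,t,v,y} lo={f,t,v,y}
  b5 li=∅ lo=∅
  b6 li={p,v} lo=∅
  b7 li={f,t,v,y} lo={f,t,v,y}

Conflict graph:
  f: {p,t,v,y}
  h: {t,v,y}
  p: {f,t,v,y}
  t: {f,h,p,v,y}
  v: {f,h,p,t,y}
  y: {f,h,p,t,v}

Registers:
  lower bound: {f,p,t,v,y} mutually conflict ⇒ χ ≥ 5
  assign f→c3 h→c3 p→c4 t→c0 v→c1 y→c2 — no edge inside a register ⇒ χ ≤ 5
  χ = 5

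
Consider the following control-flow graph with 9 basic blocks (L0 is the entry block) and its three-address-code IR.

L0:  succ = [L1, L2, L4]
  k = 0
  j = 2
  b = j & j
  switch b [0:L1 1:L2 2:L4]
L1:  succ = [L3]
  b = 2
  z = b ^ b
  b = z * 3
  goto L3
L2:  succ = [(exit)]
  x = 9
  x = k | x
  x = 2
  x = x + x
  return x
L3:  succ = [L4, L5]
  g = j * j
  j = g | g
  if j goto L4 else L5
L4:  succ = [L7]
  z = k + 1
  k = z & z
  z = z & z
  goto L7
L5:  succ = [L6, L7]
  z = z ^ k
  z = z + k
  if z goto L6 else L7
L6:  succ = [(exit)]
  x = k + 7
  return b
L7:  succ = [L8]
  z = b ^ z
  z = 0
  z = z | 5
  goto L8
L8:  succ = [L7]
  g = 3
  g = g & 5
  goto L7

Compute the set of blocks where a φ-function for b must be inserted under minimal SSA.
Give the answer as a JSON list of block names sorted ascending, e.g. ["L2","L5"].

idom tree: L1←L0 L2←L0 L3←L1 L4←L0 L5←L3 L6←L5 L7←L0 L8←L7
Dom at joins:
  L4: preds {L0,L3}: {L0} ∩ {L0,L1,L3} = {L0}; idom=L0
  L7: preds {L4,L5,L8}: {L0,L4} ∩ {L0,L1,L3,L5} ∩ {L0,L7,L8} = {L0}; idom=L0

Frontier:
  L4←L0: walk · to L0
  L4←L3: walk L3→L1 to L0
  L7←L4: walk L4 to L0
  L7←L5: walk L5→L3→L1 to L0
  L7←L8: walk L8→L7 to L0
  L0 → ∅
  L1 → {L4,L7}
  L2 → ∅
  L3 → {L4,L7}
  L4 → {L7}
  L5 → {L7}
  L6 → ∅
  L7 → {L7}
  L8 → {L7}

φ for b: defs {L0,L1}
  DF⁺ = {L4,L7}

Answer: ["L4", "L7"]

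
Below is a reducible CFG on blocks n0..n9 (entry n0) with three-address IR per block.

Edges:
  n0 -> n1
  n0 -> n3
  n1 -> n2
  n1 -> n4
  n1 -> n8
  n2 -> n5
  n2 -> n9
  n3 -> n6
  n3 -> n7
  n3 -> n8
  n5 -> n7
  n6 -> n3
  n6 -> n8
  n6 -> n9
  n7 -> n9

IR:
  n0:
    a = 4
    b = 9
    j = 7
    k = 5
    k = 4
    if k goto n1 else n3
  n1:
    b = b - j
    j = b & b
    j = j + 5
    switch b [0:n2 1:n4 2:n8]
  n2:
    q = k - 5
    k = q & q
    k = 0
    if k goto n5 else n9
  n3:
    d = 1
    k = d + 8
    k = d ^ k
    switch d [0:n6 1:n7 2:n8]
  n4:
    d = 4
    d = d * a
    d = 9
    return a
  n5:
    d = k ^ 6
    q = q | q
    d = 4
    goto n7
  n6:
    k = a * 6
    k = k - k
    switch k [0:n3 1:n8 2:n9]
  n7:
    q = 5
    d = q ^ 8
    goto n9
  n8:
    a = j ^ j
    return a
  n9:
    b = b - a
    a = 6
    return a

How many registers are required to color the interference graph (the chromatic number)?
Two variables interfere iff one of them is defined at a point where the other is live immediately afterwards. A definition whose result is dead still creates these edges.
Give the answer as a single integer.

def/use:
  n0: {a,b,j,k} / ∅
  n1: {b,j} / {b,j}
  n2: {k,q} / {k}
  n3: {d,k} / ∅
  n4: {d} / {a}
  n5: {d,q} / {k,q}
  n6: {k} / {a}
  n7: {d,q} / ∅
  n8: {a} / {j}
  n9: {a,b} / {a,b}

Live sets:
  n0 li=∅ lo={a,b,j,k}
  n1 li={a,b,j,k} lo={a,b,j,k}
  n2 li={a,b,k} lo={a,b,k,q}
  n3 li={a,b,j} lo={a,b,j}
  n4 li={a} lo=∅
  n5 li={a,b,k,q} lo={a,b}
  n6 li={a,b,j} lo={a,b,j}
  n7 li={a,b} lo={a,b}
  n8 li={j} lo=∅
  n9 li={a,b} lo=∅

Interfere edges:
  a — {b,d,j,k,q}
  b — {a,d,j,k,q}
  d — {a,b,j,k,q}
  j — {a,b,d,k}
  k — {a,b,d,j,q}
  q — {a,b,d,k}

Registers:
  clique {a,b,d,j,k} ⇒ need ≥ 5
  5-colouring: R0={a}  R1={b}  R2={d}  R3={k}  R4={j,q}
  χ = 5

Answer: 5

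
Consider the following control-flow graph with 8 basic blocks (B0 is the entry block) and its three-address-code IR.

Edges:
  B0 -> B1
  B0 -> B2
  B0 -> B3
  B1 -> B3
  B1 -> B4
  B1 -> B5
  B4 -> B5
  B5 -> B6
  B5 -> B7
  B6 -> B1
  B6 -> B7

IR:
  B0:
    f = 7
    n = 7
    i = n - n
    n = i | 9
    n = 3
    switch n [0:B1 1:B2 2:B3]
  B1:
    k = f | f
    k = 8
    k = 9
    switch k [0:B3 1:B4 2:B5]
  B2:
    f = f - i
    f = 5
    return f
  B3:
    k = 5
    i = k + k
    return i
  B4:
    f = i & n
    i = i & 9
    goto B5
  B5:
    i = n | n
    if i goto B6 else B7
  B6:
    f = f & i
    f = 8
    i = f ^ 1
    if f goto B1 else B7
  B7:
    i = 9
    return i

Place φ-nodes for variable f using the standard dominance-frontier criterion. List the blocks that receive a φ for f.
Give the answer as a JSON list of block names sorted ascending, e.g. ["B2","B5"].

idom tree: B1←B0 B2←B0 B3←B0 B4←B1 B5←B1 B6←B5 B7←B5
Join-block Dom:
  B1: preds {B0,B6}: {B0} ∩ {B0,B1,B5,B6} = {B0}; idom=B0
  B3: preds {B0,B1}: {B0} ∩ {B0,B1} = {B0}; idom=B0
  B5: preds {B1,B4}: {B0,B1} ∩ {B0,B1,B4} = {B0,B1}; idom=B1
  B7: preds {B5,B6}: {B0,B1,B5} ∩ {B0,B1,B5,B6} = {B0,B1,B5}; idom=B5

DF walk-up:
  join B1 pred B0: · stop@B0
  join B1 pred B6: B6→B5→B1 stop@B0
  join B3 pred B0: · stop@B0
  join B3 pred B1: B1 stop@B0
  join B5 pred B1: · stop@B1
  join B5 pred B4: B4 stop@B1
  join B7 pred B5: · stop@B5
  join B7 pred B6: B6 stop@B5
  B0 → ∅
  B1 → {B1,B3}
  B2 → ∅
  B3 → ∅
  B4 → {B5}
  B5 → {B1}
  B6 → {B1,B7}
  B7 → ∅

φ for f: defs {B0,B2,B4,B6}
  DF⁺ = {B1,B3,B5,B7}

Answer: ["B1", "B3", "B5", "B7"]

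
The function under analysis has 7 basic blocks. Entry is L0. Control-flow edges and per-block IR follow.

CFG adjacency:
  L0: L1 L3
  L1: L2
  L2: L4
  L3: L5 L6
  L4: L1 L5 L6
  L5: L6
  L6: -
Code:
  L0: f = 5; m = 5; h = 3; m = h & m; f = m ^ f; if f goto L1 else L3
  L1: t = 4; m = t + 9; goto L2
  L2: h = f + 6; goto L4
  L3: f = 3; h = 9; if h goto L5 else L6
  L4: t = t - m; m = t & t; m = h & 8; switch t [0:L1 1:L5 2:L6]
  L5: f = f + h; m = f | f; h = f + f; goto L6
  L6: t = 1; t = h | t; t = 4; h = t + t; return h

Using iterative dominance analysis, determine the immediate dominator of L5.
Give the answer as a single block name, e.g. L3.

idom tree: L1←L0 L2←L1 L3←L0 L4←L2 L5←L0 L6←L0
Dom at joins:
  L1: preds {L0,L4}: {L0} ∩ {L0,L1,L2,L4} = {L0}; idom=L0
  L5: preds {L3,L4}: {L0,L3} ∩ {L0,L1,L2,L4} = {L0}; idom=L0
  L6: preds {L3,L4,L5}: {L0,L3} ∩ {L0,L1,L2,L4} ∩ {L0,L5} = {L0}; idom=L0

idom(L5) = L0

Answer: L0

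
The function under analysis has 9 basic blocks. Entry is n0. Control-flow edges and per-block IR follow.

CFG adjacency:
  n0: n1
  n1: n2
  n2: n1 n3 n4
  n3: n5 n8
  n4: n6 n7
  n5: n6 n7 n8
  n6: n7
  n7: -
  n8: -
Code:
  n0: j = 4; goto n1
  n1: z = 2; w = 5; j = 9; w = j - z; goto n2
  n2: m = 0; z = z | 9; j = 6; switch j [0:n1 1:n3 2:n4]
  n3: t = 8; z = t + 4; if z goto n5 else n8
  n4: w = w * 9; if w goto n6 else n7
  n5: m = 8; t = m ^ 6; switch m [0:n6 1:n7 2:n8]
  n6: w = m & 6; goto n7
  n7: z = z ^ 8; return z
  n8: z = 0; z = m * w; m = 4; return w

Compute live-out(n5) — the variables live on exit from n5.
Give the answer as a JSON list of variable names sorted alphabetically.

Per-block:
  n0: {j} / ∅
  n1: {j,w,z} / ∅
  n2: {j,m,z} / {z}
  n3: {t,z} / ∅
  n4: {w} / {w}
  n5: {m,t} / ∅
  n6: {w} / {m}
  n7: {z} / {z}
  n8: {m,z} / {m,w}

Live sets:
  live n0: ∅→∅
  live n1: ∅→{w,z}
  live n2: {w,z}→{m,w,z}
  live n3: {m,w}→{m,w,z}
  live n4: {m,w,z}→{m,z}
  live n5: {w,z}→{m,w,z}
  live n6: {m,z}→{z}
  live n7: {z}→∅
  live n8: {m,w}→∅

live-out(n5) = ["m", "w", "z"]

Answer: ["m", "w", "z"]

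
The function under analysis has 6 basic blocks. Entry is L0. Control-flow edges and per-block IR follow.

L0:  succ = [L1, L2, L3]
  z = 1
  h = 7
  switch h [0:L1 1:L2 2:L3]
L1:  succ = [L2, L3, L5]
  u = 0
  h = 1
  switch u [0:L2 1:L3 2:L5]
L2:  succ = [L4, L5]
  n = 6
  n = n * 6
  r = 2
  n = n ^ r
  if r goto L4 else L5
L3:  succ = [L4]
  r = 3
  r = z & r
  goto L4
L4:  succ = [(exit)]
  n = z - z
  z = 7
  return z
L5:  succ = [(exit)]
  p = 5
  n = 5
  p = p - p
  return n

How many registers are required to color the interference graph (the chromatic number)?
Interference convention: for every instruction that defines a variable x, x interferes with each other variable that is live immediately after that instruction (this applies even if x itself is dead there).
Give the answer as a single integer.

def/use:
  L0: {h,z} / ∅
  L1: {h,u} / ∅
  L2: {n,r} / ∅
  L3: {r} / {z}
  L4: {n,z} / {z}
  L5: {n,p} / ∅

Liveness:
  live L0: ∅→{z}
  live L1: {z}→{z}
  live L2: {z}→{z}
  live L3: {z}→{z}
  live L4: {z}→∅
  live L5: ∅→∅

Interference:
  h↔{u,z}
  n↔{p,r,z}
  p↔{n}
  r↔{n,z}
  u↔{h,z}
  z↔{h,n,r,u}

Colouring:
  lower bound: {h,u,z} mutually conflict ⇒ χ ≥ 3
  3-colouring: R0={p,z}  R1={h,n}  R2={r,u}
  χ = 3

Answer: 3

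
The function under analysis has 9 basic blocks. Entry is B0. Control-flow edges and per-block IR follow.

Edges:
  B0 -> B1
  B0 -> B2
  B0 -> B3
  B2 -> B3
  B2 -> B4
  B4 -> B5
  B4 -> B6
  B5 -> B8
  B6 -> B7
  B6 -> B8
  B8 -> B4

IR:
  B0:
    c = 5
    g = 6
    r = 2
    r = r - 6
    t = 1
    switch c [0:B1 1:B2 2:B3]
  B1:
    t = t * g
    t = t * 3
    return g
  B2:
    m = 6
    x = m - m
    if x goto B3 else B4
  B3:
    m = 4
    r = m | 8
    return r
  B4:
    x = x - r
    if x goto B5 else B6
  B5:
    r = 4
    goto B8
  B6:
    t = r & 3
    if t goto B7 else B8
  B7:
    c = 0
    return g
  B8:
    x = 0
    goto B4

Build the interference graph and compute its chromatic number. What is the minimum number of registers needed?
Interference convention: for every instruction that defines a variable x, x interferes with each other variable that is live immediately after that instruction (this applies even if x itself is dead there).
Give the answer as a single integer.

Block summaries:
  B0 def {c,g,r,t} use ∅
  B1 def {t} use {g,t}
  B2 def {m,x} use ∅
  B3 def {m,r} use ∅
  B4 def {x} use {r,x}
  B5 def {r} use ∅
  B6 def {t} use {r}
  B7 def {c} use {g}
  B8 def {x} use ∅

Live sets:
  live B0: ∅→{g,r,t}
  live B1: {g,t}→∅
  live B2: {g,r}→{g,r,x}
  live B3: ∅→∅
  live B4: {g,r,x}→{g,r}
  live B5: {g}→{g,r}
  live B6: {g,r}→{g,r}
  live B7: {g}→∅
  live B8: {g,r}→{g,r,x}

Interfere edges:
  c↔{g,r,t}
  g↔{c,m,r,t,x}
  m↔{g,r}
  r↔{c,g,m,t,x}
  t↔{c,g,r}
  x↔{g,r}

Colouring:
  clique {c,g,r,t} ⇒ need ≥ 4
  assign c→c2 g→c0 m→c2 r→c1 t→c3 x→c2 — no edge inside a register ⇒ χ ≤ 4
  χ = 4

Answer: 4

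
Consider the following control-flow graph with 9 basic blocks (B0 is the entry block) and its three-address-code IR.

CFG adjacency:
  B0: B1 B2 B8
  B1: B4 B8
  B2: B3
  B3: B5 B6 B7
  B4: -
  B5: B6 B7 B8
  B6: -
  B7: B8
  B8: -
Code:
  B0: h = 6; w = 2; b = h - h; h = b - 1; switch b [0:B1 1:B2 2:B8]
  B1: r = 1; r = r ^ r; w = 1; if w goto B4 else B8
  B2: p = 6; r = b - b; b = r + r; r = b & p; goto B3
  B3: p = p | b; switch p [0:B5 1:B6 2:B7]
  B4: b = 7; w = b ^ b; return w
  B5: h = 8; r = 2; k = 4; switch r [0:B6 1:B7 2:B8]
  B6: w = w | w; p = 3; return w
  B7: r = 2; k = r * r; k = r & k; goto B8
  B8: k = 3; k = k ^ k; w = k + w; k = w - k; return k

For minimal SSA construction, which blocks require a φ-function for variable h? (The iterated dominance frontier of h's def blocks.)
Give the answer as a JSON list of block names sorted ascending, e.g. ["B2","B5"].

idom tree: B1←B0 B2←B0 B3←B2 B4←B1 B5←B3 B6←B3 B7←B3 B8←B0
Join-block Dom:
  B6: preds {B3,B5}: {B0,B2,B3} ∩ {B0,B2,B3,B5} = {B0,B2,B3}; idom=B3
  B7: preds {B3,B5}: {B0,B2,B3} ∩ {B0,B2,B3,B5} = {B0,B2,B3}; idom=B3
  B8: preds {B0,B1,B5,B7}: {B0} ∩ {B0,B1} ∩ {B0,B2,B3,B5} ∩ {B0,B2,B3,B7} = {B0}; idom=B0

Frontier:
  join B6 pred B3: · stop@B3
  join B6 pred B5: B5 stop@B3
  join B7 pred B3: · stop@B3
  join B7 pred B5: B5 stop@B3
  join B8 pred B0: · stop@B0
  join B8 pred B1: B1 stop@B0
  join B8 pred B5: B5→B3→B2 stop@B0
  join B8 pred B7: B7→B3→B2 stop@B0
  DF(B0)=∅
  DF(B1)={B8}
  DF(B2)={B8}
  DF(B3)={B8}
  DF(B4)=∅
  DF(B5)={B6,B7,B8}
  DF(B6)=∅
  DF(B7)={B8}
  DF(B8)=∅

φ for h: defs {B0,B5}
  DF⁺ = {B6,B7,B8}

Answer: ["B6", "B7", "B8"]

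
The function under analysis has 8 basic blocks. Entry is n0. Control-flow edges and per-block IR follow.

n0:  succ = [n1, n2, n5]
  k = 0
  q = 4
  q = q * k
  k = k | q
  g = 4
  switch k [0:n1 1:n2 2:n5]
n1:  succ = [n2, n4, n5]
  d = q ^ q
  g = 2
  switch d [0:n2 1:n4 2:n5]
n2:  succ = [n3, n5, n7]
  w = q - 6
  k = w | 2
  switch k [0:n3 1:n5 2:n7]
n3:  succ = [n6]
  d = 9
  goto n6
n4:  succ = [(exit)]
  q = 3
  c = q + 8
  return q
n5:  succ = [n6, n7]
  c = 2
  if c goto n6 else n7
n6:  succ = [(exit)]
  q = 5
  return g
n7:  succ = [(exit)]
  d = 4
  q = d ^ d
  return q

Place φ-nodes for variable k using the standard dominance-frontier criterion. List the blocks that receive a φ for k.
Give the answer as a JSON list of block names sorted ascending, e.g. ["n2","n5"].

Answer: ["n5", "n6", "n7"]

Analysis:
idom tree: n1←n0 n2←n0 n3←n2 n4←n1 n5←n0 n6←n0 n7←n0
Join-block Dom:
  n2: preds {n0,n1}: {n0} ∩ {n0,n1} = {n0}; idom=n0
  n5: preds {n0,n1,n2}: {n0} ∩ {n0,n1} ∩ {n0,n2} = {n0}; idom=n0
  n6: preds {n3,n5}: {n0,n2,n3} ∩ {n0,n5} = {n0}; idom=n0
  n7: preds {n2,n5}: {n0,n2} ∩ {n0,n5} = {n0}; idom=n0

Frontier:
  n2←n0: walk · to n0
  n2←n1: walk n1 to n0
  n5←n0: walk · to n0
  n5←n1: walk n1 to n0
  n5←n2: walk n2 to n0
  n6←n3: walk n3→n2 to n0
  n6←n5: walk n5 to n0
  n7←n2: walk n2 to n0
  n7←n5: walk n5 to n0
  DF(n0)=∅
  DF(n1)={n2,n5}
  DF(n2)={n5,n6,n7}
  DF(n3)={n6}
  DF(n4)=∅
  DF(n5)={n6,n7}
  DF(n6)=∅
  DF(n7)=∅

φ for k: defs {n0,n2}
  DF⁺ = {n5,n6,n7}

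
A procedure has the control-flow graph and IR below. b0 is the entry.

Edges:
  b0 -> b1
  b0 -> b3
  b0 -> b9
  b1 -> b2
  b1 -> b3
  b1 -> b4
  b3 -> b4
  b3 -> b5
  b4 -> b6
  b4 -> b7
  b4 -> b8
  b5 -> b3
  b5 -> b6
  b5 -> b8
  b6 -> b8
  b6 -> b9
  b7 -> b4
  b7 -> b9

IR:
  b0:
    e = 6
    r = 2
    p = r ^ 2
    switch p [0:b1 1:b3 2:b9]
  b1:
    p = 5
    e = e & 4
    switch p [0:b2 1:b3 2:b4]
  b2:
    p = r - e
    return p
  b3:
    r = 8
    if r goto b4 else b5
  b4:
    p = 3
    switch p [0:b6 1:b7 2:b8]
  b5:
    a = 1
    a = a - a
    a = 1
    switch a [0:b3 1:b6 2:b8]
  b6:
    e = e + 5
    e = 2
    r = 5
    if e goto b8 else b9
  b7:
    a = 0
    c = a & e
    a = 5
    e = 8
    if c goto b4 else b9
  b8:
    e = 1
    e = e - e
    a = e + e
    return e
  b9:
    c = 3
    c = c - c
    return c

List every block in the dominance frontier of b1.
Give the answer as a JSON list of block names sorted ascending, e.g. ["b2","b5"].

idom tree: b1←b0 b2←b1 b3←b0 b4←b0 b5←b3 b6←b0 b7←b4 b8←b0 b9←b0
Dom∩ at merges:
  b3: preds {b0,b1,b5}: {b0} ∩ {b0,b1} ∩ {b0,b3,b5} = {b0}; idom=b0
  b4: preds {b1,b3,b7}: {b0,b1} ∩ {b0,b3} ∩ {b0,b4,b7} = {b0}; idom=b0
  b6: preds {b4,b5}: {b0,b4} ∩ {b0,b3,b5} = {b0}; idom=b0
  b8: preds {b4,b5,b6}: {b0,b4} ∩ {b0,b3,b5} ∩ {b0,b6} = {b0}; idom=b0
  b9: preds {b0,b6,b7}: {b0} ∩ {b0,b6} ∩ {b0,b4,b7} = {b0}; idom=b0

Frontier:
  b3←b0: walk · to b0
  b3←b1: walk b1 to b0
  b3←b5: walk b5→b3 to b0
  b4←b1: walk b1 to b0
  b4←b3: walk b3 to b0
  b4←b7: walk b7→b4 to b0
  b6←b4: walk b4 to b0
  b6←b5: walk b5→b3 to b0
  b8←b4: walk b4 to b0
  b8←b5: walk b5→b3 to b0
  b8←b6: walk b6 to b0
  b9←b0: walk · to b0
  b9←b6: walk b6 to b0
  b9←b7: walk b7→b4 to b0
  b0: DF=∅
  b1: DF={b3,b4}
  b2: DF=∅
  b3: DF={b3,b4,b6,b8}
  b4: DF={b4,b6,b8,b9}
  b5: DF={b3,b6,b8}
  b6: DF={b8,b9}
  b7: DF={b4,b9}
  b8: DF=∅
  b9: DF=∅

DF(b1) = ["b3", "b4"]

Answer: ["b3", "b4"]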